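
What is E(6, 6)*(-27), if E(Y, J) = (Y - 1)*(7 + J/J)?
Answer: -1080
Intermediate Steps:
E(Y, J) = -8 + 8*Y (E(Y, J) = (-1 + Y)*(7 + 1) = (-1 + Y)*8 = -8 + 8*Y)
E(6, 6)*(-27) = (-8 + 8*6)*(-27) = (-8 + 48)*(-27) = 40*(-27) = -1080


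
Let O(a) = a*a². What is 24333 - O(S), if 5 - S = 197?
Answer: 7102221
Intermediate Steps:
S = -192 (S = 5 - 1*197 = 5 - 197 = -192)
O(a) = a³
24333 - O(S) = 24333 - 1*(-192)³ = 24333 - 1*(-7077888) = 24333 + 7077888 = 7102221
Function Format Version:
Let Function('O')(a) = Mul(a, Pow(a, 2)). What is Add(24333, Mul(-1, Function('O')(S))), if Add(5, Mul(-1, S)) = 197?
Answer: 7102221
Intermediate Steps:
S = -192 (S = Add(5, Mul(-1, 197)) = Add(5, -197) = -192)
Function('O')(a) = Pow(a, 3)
Add(24333, Mul(-1, Function('O')(S))) = Add(24333, Mul(-1, Pow(-192, 3))) = Add(24333, Mul(-1, -7077888)) = Add(24333, 7077888) = 7102221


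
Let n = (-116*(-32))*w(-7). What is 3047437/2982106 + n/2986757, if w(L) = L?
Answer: 530850985265/523930939426 ≈ 1.0132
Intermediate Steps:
n = -25984 (n = -116*(-32)*(-7) = 3712*(-7) = -25984)
3047437/2982106 + n/2986757 = 3047437/2982106 - 25984/2986757 = 3047437*(1/2982106) - 25984*1/2986757 = 179261/175418 - 25984/2986757 = 530850985265/523930939426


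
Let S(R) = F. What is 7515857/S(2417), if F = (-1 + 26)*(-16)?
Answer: -7515857/400 ≈ -18790.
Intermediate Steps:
F = -400 (F = 25*(-16) = -400)
S(R) = -400
7515857/S(2417) = 7515857/(-400) = 7515857*(-1/400) = -7515857/400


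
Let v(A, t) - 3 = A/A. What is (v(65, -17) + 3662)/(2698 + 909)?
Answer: 3666/3607 ≈ 1.0164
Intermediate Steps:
v(A, t) = 4 (v(A, t) = 3 + A/A = 3 + 1 = 4)
(v(65, -17) + 3662)/(2698 + 909) = (4 + 3662)/(2698 + 909) = 3666/3607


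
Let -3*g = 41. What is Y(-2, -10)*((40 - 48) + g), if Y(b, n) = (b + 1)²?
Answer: -65/3 ≈ -21.667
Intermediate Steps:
g = -41/3 (g = -⅓*41 = -41/3 ≈ -13.667)
Y(b, n) = (1 + b)²
Y(-2, -10)*((40 - 48) + g) = (1 - 2)²*((40 - 48) - 41/3) = (-1)²*(-8 - 41/3) = 1*(-65/3) = -65/3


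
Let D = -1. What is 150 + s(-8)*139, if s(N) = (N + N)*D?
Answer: 2374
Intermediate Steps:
s(N) = -2*N (s(N) = (N + N)*(-1) = (2*N)*(-1) = -2*N)
150 + s(-8)*139 = 150 - 2*(-8)*139 = 150 + 16*139 = 150 + 2224 = 2374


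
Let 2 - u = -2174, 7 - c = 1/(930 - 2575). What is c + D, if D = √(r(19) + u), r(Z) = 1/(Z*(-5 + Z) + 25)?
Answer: 11516/1645 + √184266147/291 ≈ 53.648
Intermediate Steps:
c = 11516/1645 (c = 7 - 1/(930 - 2575) = 7 - 1/(-1645) = 7 - 1*(-1/1645) = 7 + 1/1645 = 11516/1645 ≈ 7.0006)
u = 2176 (u = 2 - 1*(-2174) = 2 + 2174 = 2176)
r(Z) = 1/(25 + Z*(-5 + Z))
D = √184266147/291 (D = √(1/(25 + 19² - 5*19) + 2176) = √(1/(25 + 361 - 95) + 2176) = √(1/291 + 2176) = √(633217/291) = √184266147/291 ≈ 46.648)
c + D = 11516/1645 + √184266147/291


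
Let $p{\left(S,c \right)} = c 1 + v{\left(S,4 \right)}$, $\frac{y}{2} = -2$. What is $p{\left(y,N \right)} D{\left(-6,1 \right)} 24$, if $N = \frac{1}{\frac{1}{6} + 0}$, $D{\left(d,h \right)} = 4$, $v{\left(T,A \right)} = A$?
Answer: $960$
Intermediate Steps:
$N = 6$ ($N = \frac{1}{\frac{1}{6} + 0} = \frac{1}{\frac{1}{6}} = 6$)
$y = -4$ ($y = 2 \left(-2\right) = -4$)
$p{\left(S,c \right)} = 4 + c$ ($p{\left(S,c \right)} = c 1 + 4 = c + 4 = 4 + c$)
$p{\left(y,N \right)} D{\left(-6,1 \right)} 24 = \left(4 + 6\right) 4 \cdot 24 = 10 \cdot 4 \cdot 24 = 40 \cdot 24 = 960$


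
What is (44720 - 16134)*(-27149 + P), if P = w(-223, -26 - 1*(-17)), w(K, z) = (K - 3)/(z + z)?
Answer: -6981501608/9 ≈ -7.7572e+8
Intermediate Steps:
w(K, z) = (-3 + K)/(2*z) (w(K, z) = (-3 + K)/((2*z)) = (-3 + K)*(1/(2*z)) = (-3 + K)/(2*z))
P = 113/9 (P = (-3 - 223)/(2*(-26 - 1*(-17))) = (1/2)*(-226)/(-26 + 17) = (1/2)*(-226)/(-9) = (1/2)*(-1/9)*(-226) = 113/9 ≈ 12.556)
(44720 - 16134)*(-27149 + P) = (44720 - 16134)*(-27149 + 113/9) = 28586*(-244228/9) = -6981501608/9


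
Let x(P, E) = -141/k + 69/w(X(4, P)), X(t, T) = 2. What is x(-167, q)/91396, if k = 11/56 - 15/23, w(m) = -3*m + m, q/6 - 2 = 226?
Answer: 685929/214597808 ≈ 0.0031963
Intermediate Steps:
q = 1368 (q = 12 + 6*226 = 12 + 1356 = 1368)
w(m) = -2*m
k = -587/1288 (k = 11*(1/56) - 15*1/23 = 11/56 - 15/23 = -587/1288 ≈ -0.45575)
x(P, E) = 685929/2348 (x(P, E) = -141/(-587/1288) + 69/((-2*2)) = -141*(-1288/587) + 69/(-4) = 181608/587 + 69*(-1/4) = 181608/587 - 69/4 = 685929/2348)
x(-167, q)/91396 = (685929/2348)/91396 = (685929/2348)*(1/91396) = 685929/214597808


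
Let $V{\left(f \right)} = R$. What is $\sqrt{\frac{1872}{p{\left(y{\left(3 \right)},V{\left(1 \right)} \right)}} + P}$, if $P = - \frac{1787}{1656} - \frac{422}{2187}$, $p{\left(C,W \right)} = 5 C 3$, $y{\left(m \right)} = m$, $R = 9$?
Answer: $\frac{\sqrt{55987579110}}{37260} \approx 6.3504$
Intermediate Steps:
$V{\left(f \right)} = 9$
$p{\left(C,W \right)} = 15 C$
$P = - \frac{511889}{402408}$ ($P = \left(-1787\right) \frac{1}{1656} - \frac{422}{2187} = - \frac{1787}{1656} - \frac{422}{2187} = - \frac{511889}{402408} \approx -1.2721$)
$\sqrt{\frac{1872}{p{\left(y{\left(3 \right)},V{\left(1 \right)} \right)}} + P} = \sqrt{\frac{1872}{15 \cdot 3} - \frac{511889}{402408}} = \sqrt{\frac{1872}{45} - \frac{511889}{402408}} = \sqrt{1872 \cdot \frac{1}{45} - \frac{511889}{402408}} = \sqrt{\frac{208}{5} - \frac{511889}{402408}} = \sqrt{\frac{81141419}{2012040}} = \frac{\sqrt{55987579110}}{37260}$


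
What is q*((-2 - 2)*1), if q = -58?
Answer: 232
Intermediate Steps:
q*((-2 - 2)*1) = -58*(-2 - 2) = -(-232) = -58*(-4) = 232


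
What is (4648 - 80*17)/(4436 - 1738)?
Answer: 1644/1349 ≈ 1.2187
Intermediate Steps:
(4648 - 80*17)/(4436 - 1738) = (4648 - 1360)/2698 = 3288*(1/2698) = 1644/1349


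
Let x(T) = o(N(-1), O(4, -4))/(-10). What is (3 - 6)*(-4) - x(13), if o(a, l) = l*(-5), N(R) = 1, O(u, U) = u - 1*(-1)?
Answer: 19/2 ≈ 9.5000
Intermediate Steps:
O(u, U) = 1 + u (O(u, U) = u + 1 = 1 + u)
o(a, l) = -5*l
x(T) = 5/2 (x(T) = -5*(1 + 4)/(-10) = -5*5*(-⅒) = -25*(-⅒) = 5/2)
(3 - 6)*(-4) - x(13) = (3 - 6)*(-4) - 1*5/2 = -3*(-4) - 5/2 = 12 - 5/2 = 19/2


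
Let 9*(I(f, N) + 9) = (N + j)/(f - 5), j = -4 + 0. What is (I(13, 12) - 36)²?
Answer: 163216/81 ≈ 2015.0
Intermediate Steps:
j = -4
I(f, N) = -9 + (-4 + N)/(9*(-5 + f)) (I(f, N) = -9 + ((N - 4)/(f - 5))/9 = -9 + ((-4 + N)/(-5 + f))/9 = -9 + (-4 + N)/(9*(-5 + f)))
(I(13, 12) - 36)² = ((401 + 12 - 81*13)/(9*(-5 + 13)) - 36)² = ((⅑)*(401 + 12 - 1053)/8 - 36)² = ((⅑)*(⅛)*(-640) - 36)² = (-80/9 - 36)² = (-404/9)² = 163216/81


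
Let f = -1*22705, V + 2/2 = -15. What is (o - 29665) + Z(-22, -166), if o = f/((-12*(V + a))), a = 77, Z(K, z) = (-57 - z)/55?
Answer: -1192984337/40260 ≈ -29632.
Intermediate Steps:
V = -16 (V = -1 - 15 = -16)
Z(K, z) = -57/55 - z/55 (Z(K, z) = (-57 - z)*(1/55) = -57/55 - z/55)
f = -22705
o = 22705/732 (o = -22705*(-1/(12*(-16 + 77))) = -22705/((-12*61)) = -22705/(-732) = -22705*(-1/732) = 22705/732 ≈ 31.018)
(o - 29665) + Z(-22, -166) = (22705/732 - 29665) + (-57/55 - 1/55*(-166)) = -21692075/732 + (-57/55 + 166/55) = -21692075/732 + 109/55 = -1192984337/40260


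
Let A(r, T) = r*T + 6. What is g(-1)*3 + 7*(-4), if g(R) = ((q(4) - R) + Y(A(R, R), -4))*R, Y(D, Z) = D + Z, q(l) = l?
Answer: -52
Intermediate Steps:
A(r, T) = 6 + T*r (A(r, T) = T*r + 6 = 6 + T*r)
g(R) = R*(6 + R² - R) (g(R) = ((4 - R) + ((6 + R*R) - 4))*R = ((4 - R) + ((6 + R²) - 4))*R = ((4 - R) + (2 + R²))*R = (6 + R² - R)*R = R*(6 + R² - R))
g(-1)*3 + 7*(-4) = -(6 + (-1)² - 1*(-1))*3 + 7*(-4) = -(6 + 1 + 1)*3 - 28 = -1*8*3 - 28 = -8*3 - 28 = -24 - 28 = -52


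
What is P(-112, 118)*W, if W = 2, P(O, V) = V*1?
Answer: 236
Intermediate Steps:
P(O, V) = V
P(-112, 118)*W = 118*2 = 236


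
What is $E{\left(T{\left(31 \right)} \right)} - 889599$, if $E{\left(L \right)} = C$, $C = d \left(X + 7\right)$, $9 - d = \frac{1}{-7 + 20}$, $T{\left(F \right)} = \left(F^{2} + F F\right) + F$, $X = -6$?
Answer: $- \frac{11564671}{13} \approx -8.8959 \cdot 10^{5}$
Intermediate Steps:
$T{\left(F \right)} = F + 2 F^{2}$ ($T{\left(F \right)} = \left(F^{2} + F^{2}\right) + F = 2 F^{2} + F = F + 2 F^{2}$)
$d = \frac{116}{13}$ ($d = 9 - \frac{1}{-7 + 20} = 9 - \frac{1}{13} = \frac{116}{13} \approx 8.9231$)
$C = \frac{116}{13}$ ($C = \frac{116 \left(-6 + 7\right)}{13} = \frac{116}{13} \cdot 1 = \frac{116}{13} \approx 8.9231$)
$E{\left(L \right)} = \frac{116}{13}$
$E{\left(T{\left(31 \right)} \right)} - 889599 = \frac{116}{13} - 889599 = - \frac{11564671}{13}$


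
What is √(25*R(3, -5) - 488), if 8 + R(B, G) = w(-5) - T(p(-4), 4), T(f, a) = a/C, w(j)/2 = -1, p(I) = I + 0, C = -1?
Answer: I*√638 ≈ 25.259*I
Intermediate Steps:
p(I) = I
w(j) = -2 (w(j) = 2*(-1) = -2)
T(f, a) = -a (T(f, a) = a/(-1) = a*(-1) = -a)
R(B, G) = -6 (R(B, G) = -8 + (-2 - (-1)*4) = -8 + (-2 - 1*(-4)) = -8 + (-2 + 4) = -8 + 2 = -6)
√(25*R(3, -5) - 488) = √(25*(-6) - 488) = √(-150 - 488) = √(-638) = I*√638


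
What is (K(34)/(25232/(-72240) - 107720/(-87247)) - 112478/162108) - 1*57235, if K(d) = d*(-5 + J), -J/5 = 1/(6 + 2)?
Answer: -75539593117594811/1314836427636 ≈ -57452.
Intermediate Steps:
J = -5/8 (J = -5/(6 + 2) = -5/8 ≈ -0.62500)
K(d) = -45*d/8 (K(d) = d*(-5 - 5/8) = d*(-45/8) = -45*d/8)
(K(34)/(25232/(-72240) - 107720/(-87247)) - 112478/162108) - 1*57235 = ((-45/8*34)/(25232/(-72240) - 107720/(-87247)) - 112478/162108) - 1*57235 = (-765/(4*(25232*(-1/72240) - 107720*(-1/87247))) - 112478*1/162108) - 57235 = (-765/(4*(-1577/4515 + 107720/87247)) - 56239/81054) - 57235 = (-765/(4*8110867/9160935) - 56239/81054) - 57235 = (-765/4*9160935/8110867 - 56239/81054) - 57235 = (-7008115275/32443468 - 56239/81054) - 57235 = -284930181848351/1314836427636 - 57235 = -75539593117594811/1314836427636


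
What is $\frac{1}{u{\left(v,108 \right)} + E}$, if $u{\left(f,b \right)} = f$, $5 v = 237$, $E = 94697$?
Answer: $\frac{5}{473722} \approx 1.0555 \cdot 10^{-5}$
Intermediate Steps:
$v = \frac{237}{5}$ ($v = \frac{1}{5} \cdot 237 = \frac{237}{5} \approx 47.4$)
$\frac{1}{u{\left(v,108 \right)} + E} = \frac{1}{\frac{237}{5} + 94697} = \frac{1}{\frac{473722}{5}} = \frac{5}{473722}$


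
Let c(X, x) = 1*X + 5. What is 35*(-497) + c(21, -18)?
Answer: -17369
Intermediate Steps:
c(X, x) = 5 + X (c(X, x) = X + 5 = 5 + X)
35*(-497) + c(21, -18) = 35*(-497) + (5 + 21) = -17395 + 26 = -17369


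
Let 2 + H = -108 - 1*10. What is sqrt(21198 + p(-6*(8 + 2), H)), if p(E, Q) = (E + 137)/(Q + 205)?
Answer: sqrt(153162095)/85 ≈ 145.60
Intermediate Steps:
H = -120 (H = -2 + (-108 - 1*10) = -2 + (-108 - 10) = -2 - 118 = -120)
p(E, Q) = (137 + E)/(205 + Q)
sqrt(21198 + p(-6*(8 + 2), H)) = sqrt(21198 + (137 - 6*(8 + 2))/(205 - 120)) = sqrt(21198 + (137 - 6*10)/85) = sqrt(21198 + (137 - 60)/85) = sqrt(21198 + (1/85)*77) = sqrt(21198 + 77/85) = sqrt(1801907/85) = sqrt(153162095)/85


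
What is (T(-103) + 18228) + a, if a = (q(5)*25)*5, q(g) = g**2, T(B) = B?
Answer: 21250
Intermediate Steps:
a = 3125 (a = (5**2*25)*5 = (25*25)*5 = 625*5 = 3125)
(T(-103) + 18228) + a = (-103 + 18228) + 3125 = 18125 + 3125 = 21250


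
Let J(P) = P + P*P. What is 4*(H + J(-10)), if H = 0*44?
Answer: 360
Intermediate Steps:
J(P) = P + P²
H = 0
4*(H + J(-10)) = 4*(0 - 10*(1 - 10)) = 4*(0 - 10*(-9)) = 4*(0 + 90) = 4*90 = 360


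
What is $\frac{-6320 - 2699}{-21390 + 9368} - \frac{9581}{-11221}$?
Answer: $\frac{216384981}{134898862} \approx 1.6041$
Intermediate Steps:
$\frac{-6320 - 2699}{-21390 + 9368} - \frac{9581}{-11221} = \frac{-6320 - 2699}{-12022} - - \frac{9581}{11221} = \left(-9019\right) \left(- \frac{1}{12022}\right) + \frac{9581}{11221} = \frac{9019}{12022} + \frac{9581}{11221} = \frac{216384981}{134898862}$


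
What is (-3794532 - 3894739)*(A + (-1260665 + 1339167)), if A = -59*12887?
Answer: 5242783335201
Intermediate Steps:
A = -760333
(-3794532 - 3894739)*(A + (-1260665 + 1339167)) = (-3794532 - 3894739)*(-760333 + (-1260665 + 1339167)) = -7689271*(-760333 + 78502) = -7689271*(-681831) = 5242783335201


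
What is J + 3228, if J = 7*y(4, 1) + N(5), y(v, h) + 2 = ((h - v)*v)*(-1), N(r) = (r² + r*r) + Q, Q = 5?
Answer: 3353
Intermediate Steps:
N(r) = 5 + 2*r² (N(r) = (r² + r*r) + 5 = (r² + r²) + 5 = 2*r² + 5 = 5 + 2*r²)
y(v, h) = -2 - v*(h - v) (y(v, h) = -2 + ((h - v)*v)*(-1) = -2 + (v*(h - v))*(-1) = -2 - v*(h - v))
J = 125 (J = 7*(-2 + 4² - 1*1*4) + (5 + 2*5²) = 7*(-2 + 16 - 4) + (5 + 2*25) = 7*10 + (5 + 50) = 70 + 55 = 125)
J + 3228 = 125 + 3228 = 3353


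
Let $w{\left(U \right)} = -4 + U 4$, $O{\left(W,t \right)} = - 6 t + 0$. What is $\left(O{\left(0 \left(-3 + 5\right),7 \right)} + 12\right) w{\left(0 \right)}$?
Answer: $120$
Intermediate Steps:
$O{\left(W,t \right)} = - 6 t$
$w{\left(U \right)} = -4 + 4 U$
$\left(O{\left(0 \left(-3 + 5\right),7 \right)} + 12\right) w{\left(0 \right)} = \left(\left(-6\right) 7 + 12\right) \left(-4 + 4 \cdot 0\right) = \left(-42 + 12\right) \left(-4 + 0\right) = \left(-30\right) \left(-4\right) = 120$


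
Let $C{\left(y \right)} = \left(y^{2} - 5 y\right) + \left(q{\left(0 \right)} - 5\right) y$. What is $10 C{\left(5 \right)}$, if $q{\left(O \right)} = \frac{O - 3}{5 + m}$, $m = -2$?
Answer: $-300$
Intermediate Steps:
$q{\left(O \right)} = -1 + \frac{O}{3}$ ($q{\left(O \right)} = \frac{O - 3}{5 - 2} = \frac{-3 + O}{3} = \left(-3 + O\right) \frac{1}{3} = -1 + \frac{O}{3}$)
$C{\left(y \right)} = y^{2} - 11 y$ ($C{\left(y \right)} = \left(y^{2} - 5 y\right) + \left(\left(-1 + \frac{1}{3} \cdot 0\right) - 5\right) y = \left(y^{2} - 5 y\right) + \left(\left(-1 + 0\right) - 5\right) y = \left(y^{2} - 5 y\right) + \left(-1 - 5\right) y = \left(y^{2} - 5 y\right) - 6 y = y^{2} - 11 y$)
$10 C{\left(5 \right)} = 10 \cdot 5 \left(-11 + 5\right) = 10 \cdot 5 \left(-6\right) = 10 \left(-30\right) = -300$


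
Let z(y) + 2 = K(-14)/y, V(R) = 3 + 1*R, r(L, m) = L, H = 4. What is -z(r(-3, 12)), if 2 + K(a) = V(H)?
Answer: 11/3 ≈ 3.6667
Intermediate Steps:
V(R) = 3 + R
K(a) = 5 (K(a) = -2 + (3 + 4) = -2 + 7 = 5)
z(y) = -2 + 5/y
-z(r(-3, 12)) = -(-2 + 5/(-3)) = -(-2 + 5*(-1/3)) = -(-2 - 5/3) = -1*(-11/3) = 11/3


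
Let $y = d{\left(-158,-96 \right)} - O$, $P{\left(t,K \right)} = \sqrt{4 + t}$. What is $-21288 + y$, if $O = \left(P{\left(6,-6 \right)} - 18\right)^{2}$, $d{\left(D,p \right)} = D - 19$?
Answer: $-21799 + 36 \sqrt{10} \approx -21685.0$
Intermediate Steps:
$d{\left(D,p \right)} = -19 + D$
$O = \left(-18 + \sqrt{10}\right)^{2}$ ($O = \left(\sqrt{4 + 6} - 18\right)^{2} = \left(\sqrt{10} - 18\right)^{2} = \left(-18 + \sqrt{10}\right)^{2} \approx 220.16$)
$y = -177 - \left(18 - \sqrt{10}\right)^{2}$ ($y = \left(-19 - 158\right) - \left(18 - \sqrt{10}\right)^{2} = -177 - \left(18 - \sqrt{10}\right)^{2} \approx -397.16$)
$-21288 + y = -21288 - \left(511 - 36 \sqrt{10}\right) = -21799 + 36 \sqrt{10}$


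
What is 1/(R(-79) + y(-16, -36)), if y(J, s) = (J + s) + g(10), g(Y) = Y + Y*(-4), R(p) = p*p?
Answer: 1/6159 ≈ 0.00016236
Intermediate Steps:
R(p) = p²
g(Y) = -3*Y (g(Y) = Y - 4*Y = -3*Y)
y(J, s) = -30 + J + s (y(J, s) = (J + s) - 3*10 = (J + s) - 30 = -30 + J + s)
1/(R(-79) + y(-16, -36)) = 1/((-79)² + (-30 - 16 - 36)) = 1/(6241 - 82) = 1/6159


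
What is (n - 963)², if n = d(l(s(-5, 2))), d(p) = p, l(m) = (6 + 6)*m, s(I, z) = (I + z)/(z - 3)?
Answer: 859329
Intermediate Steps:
s(I, z) = (I + z)/(-3 + z)
l(m) = 12*m
n = 36 (n = 12*((-5 + 2)/(-3 + 2)) = 12*(-3/(-1)) = 12*(-1*(-3)) = 12*3 = 36)
(n - 963)² = (36 - 963)² = (-927)² = 859329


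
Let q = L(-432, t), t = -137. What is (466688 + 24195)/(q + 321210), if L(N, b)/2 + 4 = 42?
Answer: 490883/321286 ≈ 1.5279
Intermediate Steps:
L(N, b) = 76 (L(N, b) = -8 + 2*42 = -8 + 84 = 76)
q = 76
(466688 + 24195)/(q + 321210) = (466688 + 24195)/(76 + 321210) = 490883/321286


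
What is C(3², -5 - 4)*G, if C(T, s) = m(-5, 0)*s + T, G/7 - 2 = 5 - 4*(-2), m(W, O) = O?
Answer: 945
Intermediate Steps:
G = 105 (G = 14 + 7*(5 - 4*(-2)) = 14 + 7*(5 + 8) = 14 + 7*13 = 14 + 91 = 105)
C(T, s) = T (C(T, s) = 0*s + T = 0 + T = T)
C(3², -5 - 4)*G = 3²*105 = 9*105 = 945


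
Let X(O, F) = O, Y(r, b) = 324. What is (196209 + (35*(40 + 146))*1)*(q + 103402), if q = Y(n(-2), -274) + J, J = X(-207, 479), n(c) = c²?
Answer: 20985268161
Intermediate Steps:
J = -207
q = 117 (q = 324 - 207 = 117)
(196209 + (35*(40 + 146))*1)*(q + 103402) = (196209 + (35*(40 + 146))*1)*(117 + 103402) = (196209 + (35*186)*1)*103519 = (196209 + 6510*1)*103519 = (196209 + 6510)*103519 = 202719*103519 = 20985268161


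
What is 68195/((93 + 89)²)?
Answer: 68195/33124 ≈ 2.0588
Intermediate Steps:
68195/((93 + 89)²) = 68195/(182²) = 68195/33124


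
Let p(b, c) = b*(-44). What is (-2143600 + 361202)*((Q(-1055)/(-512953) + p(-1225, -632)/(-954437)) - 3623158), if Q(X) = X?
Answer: 287424723319216868415654/44507392951 ≈ 6.4579e+12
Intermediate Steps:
p(b, c) = -44*b
(-2143600 + 361202)*((Q(-1055)/(-512953) + p(-1225, -632)/(-954437)) - 3623158) = (-2143600 + 361202)*((-1055/(-512953) - 44*(-1225)/(-954437)) - 3623158) = -1782398*((-1055*(-1/512953) + 53900*(-1/954437)) - 3623158) = -1782398*((1055/512953 - 4900/86767) - 3623158) = -1782398*(-2421930515/44507392951 - 3623158) = -1782398*(-161257319251489773/44507392951) = 287424723319216868415654/44507392951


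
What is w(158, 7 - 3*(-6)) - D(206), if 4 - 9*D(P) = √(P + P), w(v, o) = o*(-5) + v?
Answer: 293/9 + 2*√103/9 ≈ 34.811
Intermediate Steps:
w(v, o) = v - 5*o (w(v, o) = -5*o + v = v - 5*o)
D(P) = 4/9 - √2*√P/9 (D(P) = 4/9 - √(P + P)/9 = 4/9 - √2*√P/9)
w(158, 7 - 3*(-6)) - D(206) = (158 - 5*(7 - 3*(-6))) - (4/9 - √2*√206/9) = (158 - 5*(7 + 18)) - (4/9 - 2*√103/9) = (158 - 5*25) + (-4/9 + 2*√103/9) = (158 - 125) + (-4/9 + 2*√103/9) = 33 + (-4/9 + 2*√103/9) = 293/9 + 2*√103/9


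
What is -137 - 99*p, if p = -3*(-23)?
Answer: -6968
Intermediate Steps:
p = 69
-137 - 99*p = -137 - 99*69 = -137 - 6831 = -6968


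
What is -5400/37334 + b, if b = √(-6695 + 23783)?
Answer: -2700/18667 + 8*√267 ≈ 130.58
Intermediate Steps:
b = 8*√267 (b = √17088 = 8*√267 ≈ 130.72)
-5400/37334 + b = -5400/37334 + 8*√267 = -5400*1/37334 + 8*√267 = -2700/18667 + 8*√267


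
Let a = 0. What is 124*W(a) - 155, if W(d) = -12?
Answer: -1643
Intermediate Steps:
124*W(a) - 155 = 124*(-12) - 155 = -1488 - 155 = -1643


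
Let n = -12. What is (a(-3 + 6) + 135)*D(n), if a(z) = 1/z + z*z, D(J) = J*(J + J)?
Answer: 41568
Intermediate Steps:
D(J) = 2*J**2 (D(J) = J*(2*J) = 2*J**2)
a(z) = 1/z + z**2
(a(-3 + 6) + 135)*D(n) = ((1 + (-3 + 6)**3)/(-3 + 6) + 135)*(2*(-12)**2) = ((1 + 3**3)/3 + 135)*(2*144) = ((1 + 27)/3 + 135)*288 = ((1/3)*28 + 135)*288 = (28/3 + 135)*288 = (433/3)*288 = 41568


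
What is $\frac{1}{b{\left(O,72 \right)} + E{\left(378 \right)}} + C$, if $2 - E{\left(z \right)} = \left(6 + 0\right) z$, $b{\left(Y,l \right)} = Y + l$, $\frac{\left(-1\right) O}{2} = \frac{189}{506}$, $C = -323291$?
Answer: $- \frac{179514117114}{555271} \approx -3.2329 \cdot 10^{5}$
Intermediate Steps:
$O = - \frac{189}{253}$ ($O = - 2 \cdot \frac{189}{506} = - 2 \cdot 189 \cdot \frac{1}{506} = \left(-2\right) \frac{189}{506} = - \frac{189}{253} \approx -0.74704$)
$E{\left(z \right)} = 2 - 6 z$ ($E{\left(z \right)} = 2 - \left(6 + 0\right) z = 2 - 6 z$)
$\frac{1}{b{\left(O,72 \right)} + E{\left(378 \right)}} + C = \frac{1}{\left(- \frac{189}{253} + 72\right) + \left(2 - 2268\right)} - 323291 = \frac{1}{\frac{18027}{253} + \left(2 - 2268\right)} - 323291 = \frac{1}{\frac{18027}{253} - 2266} - 323291 = \frac{1}{- \frac{555271}{253}} - 323291 = - \frac{253}{555271} - 323291 = - \frac{179514117114}{555271}$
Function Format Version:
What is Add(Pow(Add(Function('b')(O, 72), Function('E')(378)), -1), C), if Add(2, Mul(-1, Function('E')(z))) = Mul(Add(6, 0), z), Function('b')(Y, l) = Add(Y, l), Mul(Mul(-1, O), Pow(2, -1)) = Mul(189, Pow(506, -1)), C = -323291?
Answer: Rational(-179514117114, 555271) ≈ -3.2329e+5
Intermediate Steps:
O = Rational(-189, 253) (O = Mul(-2, Mul(189, Pow(506, -1))) = Mul(-2, Mul(189, Rational(1, 506))) = Mul(-2, Rational(189, 506)) = Rational(-189, 253) ≈ -0.74704)
Function('E')(z) = Add(2, Mul(-6, z)) (Function('E')(z) = Add(2, Mul(-1, Mul(Add(6, 0), z))) = Add(2, Mul(-1, Mul(6, z))) = Add(2, Mul(-6, z)))
Add(Pow(Add(Function('b')(O, 72), Function('E')(378)), -1), C) = Add(Pow(Add(Add(Rational(-189, 253), 72), Add(2, Mul(-6, 378))), -1), -323291) = Add(Pow(Add(Rational(18027, 253), Add(2, -2268)), -1), -323291) = Add(Pow(Add(Rational(18027, 253), -2266), -1), -323291) = Add(Pow(Rational(-555271, 253), -1), -323291) = Add(Rational(-253, 555271), -323291) = Rational(-179514117114, 555271)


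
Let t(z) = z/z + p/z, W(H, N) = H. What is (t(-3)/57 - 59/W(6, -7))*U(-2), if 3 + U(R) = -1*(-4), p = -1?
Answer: -3355/342 ≈ -9.8099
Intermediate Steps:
t(z) = 1 - 1/z (t(z) = z/z - 1/z = 1 - 1/z)
U(R) = 1 (U(R) = -3 - 1*(-4) = -3 + 4 = 1)
(t(-3)/57 - 59/W(6, -7))*U(-2) = (((-1 - 3)/(-3))/57 - 59/6)*1 = (-⅓*(-4)*(1/57) - 59*⅙)*1 = ((4/3)*(1/57) - 59/6)*1 = (4/171 - 59/6)*1 = -3355/342*1 = -3355/342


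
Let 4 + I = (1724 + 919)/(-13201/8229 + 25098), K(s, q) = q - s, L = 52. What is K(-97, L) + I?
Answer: 29966894192/206518241 ≈ 145.11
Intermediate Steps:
I = -804323717/206518241 (I = -4 + (1724 + 919)/(-13201/8229 + 25098) = -4 + 2643/(-13201*1/8229 + 25098) = -4 + 2643/(-13201/8229 + 25098) = -4 + 2643/(206518241/8229) = -4 + 2643*(8229/206518241) = -4 + 21749247/206518241 = -804323717/206518241 ≈ -3.8947)
K(-97, L) + I = (52 - 1*(-97)) - 804323717/206518241 = (52 + 97) - 804323717/206518241 = 149 - 804323717/206518241 = 29966894192/206518241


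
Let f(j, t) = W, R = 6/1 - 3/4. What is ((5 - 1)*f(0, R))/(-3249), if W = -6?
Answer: 8/1083 ≈ 0.0073869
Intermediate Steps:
R = 21/4 (R = 6*1 - 3*1/4 = 6 - 3/4 = 21/4 ≈ 5.2500)
f(j, t) = -6
((5 - 1)*f(0, R))/(-3249) = ((5 - 1)*(-6))/(-3249) = (4*(-6))*(-1/3249) = -24*(-1/3249) = 8/1083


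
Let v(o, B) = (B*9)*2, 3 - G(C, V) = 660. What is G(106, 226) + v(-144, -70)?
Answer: -1917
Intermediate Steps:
G(C, V) = -657 (G(C, V) = 3 - 1*660 = 3 - 660 = -657)
v(o, B) = 18*B (v(o, B) = (9*B)*2 = 18*B)
G(106, 226) + v(-144, -70) = -657 + 18*(-70) = -657 - 1260 = -1917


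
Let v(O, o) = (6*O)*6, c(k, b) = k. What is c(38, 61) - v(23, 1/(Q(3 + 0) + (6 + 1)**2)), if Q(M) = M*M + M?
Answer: -790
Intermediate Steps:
Q(M) = M + M**2 (Q(M) = M**2 + M = M + M**2)
v(O, o) = 36*O
c(38, 61) - v(23, 1/(Q(3 + 0) + (6 + 1)**2)) = 38 - 36*23 = 38 - 1*828 = 38 - 828 = -790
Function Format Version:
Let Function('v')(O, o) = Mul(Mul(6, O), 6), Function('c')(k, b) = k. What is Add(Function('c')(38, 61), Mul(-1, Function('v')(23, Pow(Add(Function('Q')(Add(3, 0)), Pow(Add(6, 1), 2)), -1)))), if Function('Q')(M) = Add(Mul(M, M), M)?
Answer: -790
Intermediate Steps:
Function('Q')(M) = Add(M, Pow(M, 2)) (Function('Q')(M) = Add(Pow(M, 2), M) = Add(M, Pow(M, 2)))
Function('v')(O, o) = Mul(36, O)
Add(Function('c')(38, 61), Mul(-1, Function('v')(23, Pow(Add(Function('Q')(Add(3, 0)), Pow(Add(6, 1), 2)), -1)))) = Add(38, Mul(-1, Mul(36, 23))) = Add(38, Mul(-1, 828)) = Add(38, -828) = -790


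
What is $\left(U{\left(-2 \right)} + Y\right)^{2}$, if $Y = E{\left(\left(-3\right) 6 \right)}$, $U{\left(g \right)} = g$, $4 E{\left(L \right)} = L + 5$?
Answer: $\frac{441}{16} \approx 27.563$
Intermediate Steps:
$E{\left(L \right)} = \frac{5}{4} + \frac{L}{4}$ ($E{\left(L \right)} = \frac{L + 5}{4} = \frac{5 + L}{4} = \frac{5}{4} + \frac{L}{4}$)
$Y = - \frac{13}{4}$ ($Y = \frac{5}{4} + \frac{\left(-3\right) 6}{4} = \frac{5}{4} + \frac{1}{4} \left(-18\right) = \frac{5}{4} - \frac{9}{2} = - \frac{13}{4} \approx -3.25$)
$\left(U{\left(-2 \right)} + Y\right)^{2} = \left(-2 - \frac{13}{4}\right)^{2} = \left(- \frac{21}{4}\right)^{2} = \frac{441}{16}$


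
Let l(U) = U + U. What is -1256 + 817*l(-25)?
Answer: -42106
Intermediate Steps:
l(U) = 2*U
-1256 + 817*l(-25) = -1256 + 817*(2*(-25)) = -1256 + 817*(-50) = -1256 - 40850 = -42106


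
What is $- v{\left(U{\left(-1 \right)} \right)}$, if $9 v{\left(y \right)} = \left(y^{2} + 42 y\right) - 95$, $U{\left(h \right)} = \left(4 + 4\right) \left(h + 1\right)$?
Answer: $\frac{95}{9} \approx 10.556$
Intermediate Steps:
$U{\left(h \right)} = 8 + 8 h$ ($U{\left(h \right)} = 8 \left(1 + h\right) = 8 + 8 h$)
$v{\left(y \right)} = - \frac{95}{9} + \frac{y^{2}}{9} + \frac{14 y}{3}$ ($v{\left(y \right)} = \frac{\left(y^{2} + 42 y\right) - 95}{9} = \frac{-95 + y^{2} + 42 y}{9} = - \frac{95}{9} + \frac{y^{2}}{9} + \frac{14 y}{3}$)
$- v{\left(U{\left(-1 \right)} \right)} = - (- \frac{95}{9} + \frac{\left(8 + 8 \left(-1\right)\right)^{2}}{9} + \frac{14 \left(8 + 8 \left(-1\right)\right)}{3}) = - (- \frac{95}{9} + \frac{\left(8 - 8\right)^{2}}{9} + \frac{14 \left(8 - 8\right)}{3}) = - (- \frac{95}{9} + \frac{0^{2}}{9} + \frac{14}{3} \cdot 0) = - (- \frac{95}{9} + \frac{1}{9} \cdot 0 + 0) = - (- \frac{95}{9} + 0 + 0) = \left(-1\right) \left(- \frac{95}{9}\right) = \frac{95}{9}$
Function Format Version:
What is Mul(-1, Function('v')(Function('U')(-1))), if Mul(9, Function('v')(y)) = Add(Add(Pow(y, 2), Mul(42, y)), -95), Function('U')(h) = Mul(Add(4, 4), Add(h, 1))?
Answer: Rational(95, 9) ≈ 10.556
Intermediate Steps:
Function('U')(h) = Add(8, Mul(8, h)) (Function('U')(h) = Mul(8, Add(1, h)) = Add(8, Mul(8, h)))
Function('v')(y) = Add(Rational(-95, 9), Mul(Rational(1, 9), Pow(y, 2)), Mul(Rational(14, 3), y)) (Function('v')(y) = Mul(Rational(1, 9), Add(Add(Pow(y, 2), Mul(42, y)), -95)) = Mul(Rational(1, 9), Add(-95, Pow(y, 2), Mul(42, y))) = Add(Rational(-95, 9), Mul(Rational(1, 9), Pow(y, 2)), Mul(Rational(14, 3), y)))
Mul(-1, Function('v')(Function('U')(-1))) = Mul(-1, Add(Rational(-95, 9), Mul(Rational(1, 9), Pow(Add(8, Mul(8, -1)), 2)), Mul(Rational(14, 3), Add(8, Mul(8, -1))))) = Mul(-1, Add(Rational(-95, 9), Mul(Rational(1, 9), Pow(Add(8, -8), 2)), Mul(Rational(14, 3), Add(8, -8)))) = Mul(-1, Add(Rational(-95, 9), Mul(Rational(1, 9), Pow(0, 2)), Mul(Rational(14, 3), 0))) = Mul(-1, Add(Rational(-95, 9), Mul(Rational(1, 9), 0), 0)) = Mul(-1, Add(Rational(-95, 9), 0, 0)) = Mul(-1, Rational(-95, 9)) = Rational(95, 9)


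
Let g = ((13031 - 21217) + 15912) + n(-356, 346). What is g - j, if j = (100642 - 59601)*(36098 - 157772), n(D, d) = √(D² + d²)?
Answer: 4993630360 + 2*√61613 ≈ 4.9936e+9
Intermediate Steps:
g = 7726 + 2*√61613 (g = ((13031 - 21217) + 15912) + √((-356)² + 346²) = (-8186 + 15912) + √(126736 + 119716) = 7726 + √246452 = 7726 + 2*√61613 ≈ 8222.4)
j = -4993622634 (j = 41041*(-121674) = -4993622634)
g - j = (7726 + 2*√61613) - 1*(-4993622634) = (7726 + 2*√61613) + 4993622634 = 4993630360 + 2*√61613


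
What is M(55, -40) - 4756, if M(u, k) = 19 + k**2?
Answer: -3137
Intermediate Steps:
M(55, -40) - 4756 = (19 + (-40)**2) - 4756 = (19 + 1600) - 4756 = 1619 - 4756 = -3137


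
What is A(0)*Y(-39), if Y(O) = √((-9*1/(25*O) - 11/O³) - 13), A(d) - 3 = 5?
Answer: 8*I*√751323729/7605 ≈ 28.834*I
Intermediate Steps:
A(d) = 8 (A(d) = 3 + 5 = 8)
Y(O) = √(-13 - 11/O³ - 9/(25*O)) (Y(O) = √((-9*1/(25*O) - 11/O³) - 13) = √((-9/(25*O) - 11/O³) - 13) = √((-11/O³ - 9/(25*O)) - 13) = √(-13 - 11/O³ - 9/(25*O)))
A(0)*Y(-39) = 8*(√(-325 - 275/(-39)³ - 9/(-39))/5) = 8*(√(-325 - 275*(-1/59319) - 9*(-1/39))/5) = 8*(√(-325 + 275/59319 + 3/13)/5) = 8*(√(-19264711/59319)/5) = 8*((I*√751323729/1521)/5) = 8*(I*√751323729/7605) = 8*I*√751323729/7605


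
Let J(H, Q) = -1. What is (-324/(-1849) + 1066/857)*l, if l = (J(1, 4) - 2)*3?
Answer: -20238318/1584593 ≈ -12.772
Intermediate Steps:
l = -9 (l = (-1 - 2)*3 = -3*3 = -9)
(-324/(-1849) + 1066/857)*l = (-324/(-1849) + 1066/857)*(-9) = (-324*(-1/1849) + 1066*(1/857))*(-9) = (324/1849 + 1066/857)*(-9) = (2248702/1584593)*(-9) = -20238318/1584593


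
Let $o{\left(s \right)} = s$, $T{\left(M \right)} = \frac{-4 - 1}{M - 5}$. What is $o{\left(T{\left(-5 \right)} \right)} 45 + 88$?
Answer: $\frac{221}{2} \approx 110.5$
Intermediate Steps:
$T{\left(M \right)} = - \frac{5}{-5 + M}$
$o{\left(T{\left(-5 \right)} \right)} 45 + 88 = - \frac{5}{-5 - 5} \cdot 45 + 88 = - \frac{5}{-10} \cdot 45 + 88 = \left(-5\right) \left(- \frac{1}{10}\right) 45 + 88 = \frac{1}{2} \cdot 45 + 88 = \frac{45}{2} + 88 = \frac{221}{2}$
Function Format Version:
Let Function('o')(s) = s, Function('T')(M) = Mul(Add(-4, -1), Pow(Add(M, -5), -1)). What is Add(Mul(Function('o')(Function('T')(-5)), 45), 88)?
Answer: Rational(221, 2) ≈ 110.50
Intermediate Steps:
Function('T')(M) = Mul(-5, Pow(Add(-5, M), -1))
Add(Mul(Function('o')(Function('T')(-5)), 45), 88) = Add(Mul(Mul(-5, Pow(Add(-5, -5), -1)), 45), 88) = Add(Mul(Mul(-5, Pow(-10, -1)), 45), 88) = Add(Mul(Mul(-5, Rational(-1, 10)), 45), 88) = Add(Mul(Rational(1, 2), 45), 88) = Add(Rational(45, 2), 88) = Rational(221, 2)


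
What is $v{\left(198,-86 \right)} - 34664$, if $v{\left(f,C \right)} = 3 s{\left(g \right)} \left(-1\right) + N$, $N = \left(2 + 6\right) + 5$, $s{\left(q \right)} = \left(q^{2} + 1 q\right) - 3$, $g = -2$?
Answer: $-34648$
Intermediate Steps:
$s{\left(q \right)} = -3 + q + q^{2}$ ($s{\left(q \right)} = \left(q^{2} + q\right) - 3 = \left(q + q^{2}\right) - 3 = -3 + q + q^{2}$)
$N = 13$ ($N = 8 + 5 = 13$)
$v{\left(f,C \right)} = 16$ ($v{\left(f,C \right)} = 3 \left(-3 - 2 + \left(-2\right)^{2}\right) \left(-1\right) + 13 = 3 \left(-3 - 2 + 4\right) \left(-1\right) + 13 = 3 \left(\left(-1\right) \left(-1\right)\right) + 13 = 3 \cdot 1 + 13 = 3 + 13 = 16$)
$v{\left(198,-86 \right)} - 34664 = 16 - 34664 = -34648$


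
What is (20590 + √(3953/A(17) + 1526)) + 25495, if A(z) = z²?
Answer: 46085 + √444967/17 ≈ 46124.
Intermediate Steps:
(20590 + √(3953/A(17) + 1526)) + 25495 = (20590 + √(3953/(17²) + 1526)) + 25495 = (20590 + √(3953/289 + 1526)) + 25495 = (20590 + √(444967/289)) + 25495 = (20590 + √444967/17) + 25495 = 46085 + √444967/17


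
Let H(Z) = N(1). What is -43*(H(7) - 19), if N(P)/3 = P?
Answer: 688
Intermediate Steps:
N(P) = 3*P
H(Z) = 3 (H(Z) = 3*1 = 3)
-43*(H(7) - 19) = -43*(3 - 19) = -43*(-16) = 688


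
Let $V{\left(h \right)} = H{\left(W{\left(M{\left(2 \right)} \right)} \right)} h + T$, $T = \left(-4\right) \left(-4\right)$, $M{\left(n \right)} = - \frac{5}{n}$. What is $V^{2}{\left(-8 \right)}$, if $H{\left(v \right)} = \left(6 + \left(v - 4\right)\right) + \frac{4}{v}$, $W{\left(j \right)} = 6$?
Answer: $\frac{25600}{9} \approx 2844.4$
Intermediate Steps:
$T = 16$
$H{\left(v \right)} = 2 + v + \frac{4}{v}$ ($H{\left(v \right)} = \left(6 + \left(-4 + v\right)\right) + \frac{4}{v} = \left(2 + v\right) + \frac{4}{v} = 2 + v + \frac{4}{v}$)
$V{\left(h \right)} = 16 + \frac{26 h}{3}$ ($V{\left(h \right)} = \left(2 + 6 + \frac{4}{6}\right) h + 16 = \left(2 + 6 + 4 \cdot \frac{1}{6}\right) h + 16 = \left(2 + 6 + \frac{2}{3}\right) h + 16 = \frac{26 h}{3} + 16 = 16 + \frac{26 h}{3}$)
$V^{2}{\left(-8 \right)} = \left(16 + \frac{26}{3} \left(-8\right)\right)^{2} = \left(16 - \frac{208}{3}\right)^{2} = \left(- \frac{160}{3}\right)^{2} = \frac{25600}{9}$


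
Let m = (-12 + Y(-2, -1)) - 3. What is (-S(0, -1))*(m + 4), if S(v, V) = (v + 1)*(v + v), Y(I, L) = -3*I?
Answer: 0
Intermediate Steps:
m = -9 (m = (-12 - 3*(-2)) - 3 = (-12 + 6) - 3 = -6 - 3 = -9)
S(v, V) = 2*v*(1 + v) (S(v, V) = (1 + v)*(2*v) = 2*v*(1 + v))
(-S(0, -1))*(m + 4) = (-2*0*(1 + 0))*(-9 + 4) = -2*0*(-5) = -1*0*(-5) = 0*(-5) = 0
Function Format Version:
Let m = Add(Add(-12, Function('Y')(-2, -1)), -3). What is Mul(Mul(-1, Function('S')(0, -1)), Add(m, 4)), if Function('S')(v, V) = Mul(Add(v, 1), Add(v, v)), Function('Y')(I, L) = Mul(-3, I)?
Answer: 0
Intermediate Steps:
m = -9 (m = Add(Add(-12, Mul(-3, -2)), -3) = Add(Add(-12, 6), -3) = Add(-6, -3) = -9)
Function('S')(v, V) = Mul(2, v, Add(1, v)) (Function('S')(v, V) = Mul(Add(1, v), Mul(2, v)) = Mul(2, v, Add(1, v)))
Mul(Mul(-1, Function('S')(0, -1)), Add(m, 4)) = Mul(Mul(-1, Mul(2, 0, Add(1, 0))), Add(-9, 4)) = Mul(Mul(-1, Mul(2, 0, 1)), -5) = Mul(Mul(-1, 0), -5) = Mul(0, -5) = 0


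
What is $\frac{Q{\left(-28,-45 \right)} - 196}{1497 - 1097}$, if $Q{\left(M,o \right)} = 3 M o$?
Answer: $\frac{224}{25} \approx 8.96$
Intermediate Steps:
$Q{\left(M,o \right)} = 3 M o$
$\frac{Q{\left(-28,-45 \right)} - 196}{1497 - 1097} = \frac{3 \left(-28\right) \left(-45\right) - 196}{1497 - 1097} = \frac{3780 - 196}{400} = 3584 \cdot \frac{1}{400} = \frac{224}{25}$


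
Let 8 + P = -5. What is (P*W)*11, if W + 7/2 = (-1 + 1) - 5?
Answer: 2431/2 ≈ 1215.5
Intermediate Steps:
P = -13 (P = -8 - 5 = -13)
W = -17/2 (W = -7/2 + ((-1 + 1) - 5) = -7/2 + (0 - 5) = -7/2 - 5 = -17/2 ≈ -8.5000)
(P*W)*11 = -13*(-17/2)*11 = (221/2)*11 = 2431/2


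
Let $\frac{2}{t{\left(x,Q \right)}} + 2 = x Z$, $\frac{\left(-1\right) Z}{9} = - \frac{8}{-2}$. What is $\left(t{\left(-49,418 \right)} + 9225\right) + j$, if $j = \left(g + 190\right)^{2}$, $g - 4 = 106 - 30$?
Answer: $\frac{72352126}{881} \approx 82125.0$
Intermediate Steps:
$Z = -36$ ($Z = - 9 \left(- \frac{8}{-2}\right) = - 9 \left(\left(-8\right) \left(- \frac{1}{2}\right)\right) = \left(-9\right) 4 = -36$)
$g = 80$ ($g = 4 + \left(106 - 30\right) = 4 + 76 = 80$)
$t{\left(x,Q \right)} = \frac{2}{-2 - 36 x}$ ($t{\left(x,Q \right)} = \frac{2}{-2 + x \left(-36\right)} = \frac{2}{-2 - 36 x}$)
$j = 72900$ ($j = \left(80 + 190\right)^{2} = 270^{2} = 72900$)
$\left(t{\left(-49,418 \right)} + 9225\right) + j = \left(- \frac{1}{1 + 18 \left(-49\right)} + 9225\right) + 72900 = \left(- \frac{1}{1 - 882} + 9225\right) + 72900 = \left(- \frac{1}{-881} + 9225\right) + 72900 = \left(\left(-1\right) \left(- \frac{1}{881}\right) + 9225\right) + 72900 = \left(\frac{1}{881} + 9225\right) + 72900 = \frac{8127226}{881} + 72900 = \frac{72352126}{881}$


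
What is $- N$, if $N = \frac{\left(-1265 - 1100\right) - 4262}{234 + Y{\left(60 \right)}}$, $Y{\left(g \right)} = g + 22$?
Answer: $\frac{6627}{316} \approx 20.972$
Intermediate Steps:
$Y{\left(g \right)} = 22 + g$
$N = - \frac{6627}{316}$ ($N = \frac{\left(-1265 - 1100\right) - 4262}{234 + \left(22 + 60\right)} = \frac{-2365 - 4262}{234 + 82} = - \frac{6627}{316} \approx -20.972$)
$- N = \left(-1\right) \left(- \frac{6627}{316}\right) = \frac{6627}{316}$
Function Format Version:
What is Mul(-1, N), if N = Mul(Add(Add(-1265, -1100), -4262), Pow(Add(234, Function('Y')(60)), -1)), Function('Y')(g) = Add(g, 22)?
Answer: Rational(6627, 316) ≈ 20.972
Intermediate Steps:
Function('Y')(g) = Add(22, g)
N = Rational(-6627, 316) (N = Mul(Add(Add(-1265, -1100), -4262), Pow(Add(234, Add(22, 60)), -1)) = Mul(Add(-2365, -4262), Pow(Add(234, 82), -1)) = Mul(-6627, Pow(316, -1)) = Mul(-6627, Rational(1, 316)) = Rational(-6627, 316) ≈ -20.972)
Mul(-1, N) = Mul(-1, Rational(-6627, 316)) = Rational(6627, 316)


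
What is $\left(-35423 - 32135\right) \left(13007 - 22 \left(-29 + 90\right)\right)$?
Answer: $-788064070$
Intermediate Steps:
$\left(-35423 - 32135\right) \left(13007 - 22 \left(-29 + 90\right)\right) = - 67558 \left(13007 - 1342\right) = \left(-67558\right) 11665 = -788064070$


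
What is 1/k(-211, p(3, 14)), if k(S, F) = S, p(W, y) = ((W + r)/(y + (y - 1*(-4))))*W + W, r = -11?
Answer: -1/211 ≈ -0.0047393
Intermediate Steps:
p(W, y) = W + W*(-11 + W)/(4 + 2*y) (p(W, y) = ((W - 11)/(y + (y - 1*(-4))))*W + W = ((-11 + W)/(y + (y + 4)))*W + W = ((-11 + W)/(y + (4 + y)))*W + W = ((-11 + W)/(4 + 2*y))*W + W = W*(-11 + W)/(4 + 2*y) + W = W + W*(-11 + W)/(4 + 2*y))
1/k(-211, p(3, 14)) = 1/(-211) = -1/211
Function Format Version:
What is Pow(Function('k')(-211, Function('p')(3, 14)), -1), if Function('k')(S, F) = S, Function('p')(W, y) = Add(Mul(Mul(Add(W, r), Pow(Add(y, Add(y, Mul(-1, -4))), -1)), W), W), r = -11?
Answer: Rational(-1, 211) ≈ -0.0047393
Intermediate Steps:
Function('p')(W, y) = Add(W, Mul(W, Pow(Add(4, Mul(2, y)), -1), Add(-11, W))) (Function('p')(W, y) = Add(Mul(Mul(Add(W, -11), Pow(Add(y, Add(y, Mul(-1, -4))), -1)), W), W) = Add(Mul(Mul(Add(-11, W), Pow(Add(y, Add(y, 4)), -1)), W), W) = Add(Mul(Mul(Add(-11, W), Pow(Add(y, Add(4, y)), -1)), W), W) = Add(Mul(Mul(Add(-11, W), Pow(Add(4, Mul(2, y)), -1)), W), W) = Add(Mul(Mul(Pow(Add(4, Mul(2, y)), -1), Add(-11, W)), W), W) = Add(Mul(W, Pow(Add(4, Mul(2, y)), -1), Add(-11, W)), W) = Add(W, Mul(W, Pow(Add(4, Mul(2, y)), -1), Add(-11, W))))
Pow(Function('k')(-211, Function('p')(3, 14)), -1) = Pow(-211, -1) = Rational(-1, 211)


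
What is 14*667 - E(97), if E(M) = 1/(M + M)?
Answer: 1811571/194 ≈ 9338.0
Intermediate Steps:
E(M) = 1/(2*M)
14*667 - E(97) = 14*667 - 1/(2*97) = 9338 - 1/(2*97) = 9338 - 1*1/194 = 9338 - 1/194 = 1811571/194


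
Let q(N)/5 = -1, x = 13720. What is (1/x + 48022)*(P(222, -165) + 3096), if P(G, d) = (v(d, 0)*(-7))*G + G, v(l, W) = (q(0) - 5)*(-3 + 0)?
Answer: -2037859674213/980 ≈ -2.0794e+9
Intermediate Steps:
q(N) = -5 (q(N) = 5*(-1) = -5)
v(l, W) = 30 (v(l, W) = (-5 - 5)*(-3 + 0) = -10*(-3) = 30)
P(G, d) = -209*G (P(G, d) = (30*(-7))*G + G = -210*G + G = -209*G)
(1/x + 48022)*(P(222, -165) + 3096) = (1/13720 + 48022)*(-209*222 + 3096) = (1/13720 + 48022)*(-46398 + 3096) = (658861841/13720)*(-43302) = -2037859674213/980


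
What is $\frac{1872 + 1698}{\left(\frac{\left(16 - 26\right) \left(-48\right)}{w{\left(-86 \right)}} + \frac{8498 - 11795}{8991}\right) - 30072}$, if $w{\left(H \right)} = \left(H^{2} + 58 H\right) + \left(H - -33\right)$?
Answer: $- \frac{98811090}{832342631} \approx -0.11871$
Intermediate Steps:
$w{\left(H \right)} = 33 + H^{2} + 59 H$ ($w{\left(H \right)} = \left(H^{2} + 58 H\right) + \left(H + 33\right) = \left(H^{2} + 58 H\right) + \left(33 + H\right) = 33 + H^{2} + 59 H$)
$\frac{1872 + 1698}{\left(\frac{\left(16 - 26\right) \left(-48\right)}{w{\left(-86 \right)}} + \frac{8498 - 11795}{8991}\right) - 30072} = \frac{1872 + 1698}{\left(\frac{\left(16 - 26\right) \left(-48\right)}{33 + \left(-86\right)^{2} + 59 \left(-86\right)} + \frac{8498 - 11795}{8991}\right) - 30072} = \frac{3570}{\left(\frac{\left(-10\right) \left(-48\right)}{33 + 7396 - 5074} - \frac{1099}{2997}\right) - 30072} = \frac{3570}{\left(\frac{480}{2355} - \frac{1099}{2997}\right) - 30072} = \frac{3570}{\left(480 \cdot \frac{1}{2355} - \frac{1099}{2997}\right) - 30072} = \frac{3570}{\left(\frac{32}{157} - \frac{1099}{2997}\right) - 30072} = \frac{3570}{- \frac{76639}{470529} - 30072} = \frac{3570}{- \frac{14149824727}{470529}} = 3570 \left(- \frac{470529}{14149824727}\right) = - \frac{98811090}{832342631}$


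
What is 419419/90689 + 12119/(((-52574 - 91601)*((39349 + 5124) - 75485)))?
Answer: 1875288499946891/405484584863900 ≈ 4.6248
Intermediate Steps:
419419/90689 + 12119/(((-52574 - 91601)*((39349 + 5124) - 75485))) = 419419*(1/90689) + 12119/((-144175*(44473 - 75485))) = 419419/90689 + 12119/((-144175*(-31012))) = 419419/90689 + 12119/4471155100 = 1875288499946891/405484584863900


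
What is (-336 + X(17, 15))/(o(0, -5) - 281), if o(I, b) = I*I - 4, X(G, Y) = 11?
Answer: 65/57 ≈ 1.1404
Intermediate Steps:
o(I, b) = -4 + I**2 (o(I, b) = I**2 - 4 = -4 + I**2)
(-336 + X(17, 15))/(o(0, -5) - 281) = (-336 + 11)/((-4 + 0**2) - 281) = -325/((-4 + 0) - 281) = -325/(-4 - 281) = -325/(-285) = -325*(-1/285) = 65/57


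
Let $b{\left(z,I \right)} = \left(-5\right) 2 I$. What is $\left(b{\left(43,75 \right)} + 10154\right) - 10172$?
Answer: $-768$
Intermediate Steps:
$b{\left(z,I \right)} = - 10 I$
$\left(b{\left(43,75 \right)} + 10154\right) - 10172 = \left(\left(-10\right) 75 + 10154\right) - 10172 = \left(-750 + 10154\right) - 10172 = 9404 - 10172 = -768$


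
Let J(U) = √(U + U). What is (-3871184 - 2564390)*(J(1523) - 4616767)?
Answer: 29711545669258 - 6435574*√3046 ≈ 2.9711e+13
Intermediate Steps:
J(U) = √2*√U (J(U) = √(2*U) = √2*√U)
(-3871184 - 2564390)*(J(1523) - 4616767) = (-3871184 - 2564390)*(√2*√1523 - 4616767) = -6435574*(√3046 - 4616767) = -6435574*(-4616767 + √3046) = 29711545669258 - 6435574*√3046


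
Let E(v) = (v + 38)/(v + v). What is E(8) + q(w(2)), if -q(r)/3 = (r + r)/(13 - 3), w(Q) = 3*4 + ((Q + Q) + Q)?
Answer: -317/40 ≈ -7.9250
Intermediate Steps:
E(v) = (38 + v)/(2*v) (E(v) = (38 + v)/((2*v)) = (38 + v)*(1/(2*v)) = (38 + v)/(2*v))
w(Q) = 12 + 3*Q (w(Q) = 12 + (2*Q + Q) = 12 + 3*Q)
q(r) = -3*r/5 (q(r) = -3*(r + r)/(13 - 3) = -3*2*r/10 = -3*r/5)
E(8) + q(w(2)) = (½)*(38 + 8)/8 - 3*(12 + 3*2)/5 = (½)*(⅛)*46 - 3*(12 + 6)/5 = 23/8 - ⅗*18 = 23/8 - 54/5 = -317/40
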